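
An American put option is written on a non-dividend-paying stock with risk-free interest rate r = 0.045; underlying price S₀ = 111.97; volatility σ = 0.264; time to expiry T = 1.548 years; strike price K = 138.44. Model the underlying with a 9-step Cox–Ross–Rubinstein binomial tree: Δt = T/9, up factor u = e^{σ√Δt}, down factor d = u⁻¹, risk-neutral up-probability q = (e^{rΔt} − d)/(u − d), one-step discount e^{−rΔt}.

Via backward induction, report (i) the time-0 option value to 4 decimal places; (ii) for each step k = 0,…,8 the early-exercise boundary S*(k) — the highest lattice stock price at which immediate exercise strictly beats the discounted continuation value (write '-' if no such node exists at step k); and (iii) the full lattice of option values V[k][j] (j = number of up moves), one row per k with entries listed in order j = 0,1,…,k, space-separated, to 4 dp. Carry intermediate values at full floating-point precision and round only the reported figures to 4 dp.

Δt=0.17200  u=1.11571  d=0.89629  q=0.50807  discount=0.99229
step 9 (expiry): payoffs max(K−S,0) = 96.6426 86.4104 73.6735 57.8185 38.0821 13.5143 0.0000 0.0000 0.0000 0.0000
step 8: (k=8,j=0): S=46.6337, (K−S)⁺=91.8063, hold=90.7389 ⇒ V=91.8063 exercise | (k=8,j=1): S=58.0498, (K−S)⁺=80.3902, hold=79.3229 ⇒ V=80.3902 exercise | (k=8,j=2): S=72.2605, (K−S)⁺=66.1795, hold=65.1121 ⇒ V=66.1795 exercise | (k=8,j=3): S=89.9500, (K−S)⁺=48.4900, hold=47.4226 ⇒ V=48.4900 exercise | (k=8,j=4): S=111.9700, (K−S)⁺=26.4700, hold=25.4026 ⇒ V=26.4700 exercise | (k=8,j=5): S=139.3805, (K−S)⁺=0.0000, hold=6.5968 ⇒ V=6.5968 continue | (k=8,j=6): S=173.5012, (K−S)⁺=0.0000, hold=0.0000 ⇒ V=0.0000 continue | (k=8,j=7): S=215.9747, (K−S)⁺=0.0000, hold=0.0000 ⇒ V=0.0000 continue | (k=8,j=8): S=268.8459, (K−S)⁺=0.0000, hold=0.0000 ⇒ V=0.0000 continue  boundary S*=111.9700
step 7: (k=7,j=0): S=52.0296, (K−S)⁺=86.4104, hold=85.3430 ⇒ V=86.4104 exercise | (k=7,j=1): S=64.7665, (K−S)⁺=73.6735, hold=72.6061 ⇒ V=73.6735 exercise | (k=7,j=2): S=80.6215, (K−S)⁺=57.8185, hold=56.7511 ⇒ V=57.8185 exercise | (k=7,j=3): S=100.3579, (K−S)⁺=38.0821, hold=37.0147 ⇒ V=38.0821 exercise | (k=7,j=4): S=124.9257, (K−S)⁺=13.5143, hold=16.2469 ⇒ V=16.2469 continue | (k=7,j=5): S=155.5078, (K−S)⁺=0.0000, hold=3.2202 ⇒ V=3.2202 continue | (k=7,j=6): S=193.5765, (K−S)⁺=0.0000, hold=0.0000 ⇒ V=0.0000 continue | (k=7,j=7): S=240.9646, (K−S)⁺=0.0000, hold=0.0000 ⇒ V=0.0000 continue  boundary S*=100.3579
step 6: (k=6,j=0): S=58.0498, (K−S)⁺=80.3902, hold=79.3229 ⇒ V=80.3902 exercise | (k=6,j=1): S=72.2605, (K−S)⁺=66.1795, hold=65.1121 ⇒ V=66.1795 exercise | (k=6,j=2): S=89.9500, (K−S)⁺=48.4900, hold=47.4226 ⇒ V=48.4900 exercise | (k=6,j=3): S=111.9700, (K−S)⁺=26.4700, hold=26.7802 ⇒ V=26.7802 continue | (k=6,j=4): S=139.3805, (K−S)⁺=0.0000, hold=9.5542 ⇒ V=9.5542 continue | (k=6,j=5): S=173.5012, (K−S)⁺=0.0000, hold=1.5719 ⇒ V=1.5719 continue | (k=6,j=6): S=215.9747, (K−S)⁺=0.0000, hold=0.0000 ⇒ V=0.0000 continue  boundary S*=89.9500
step 5: (k=5,j=0): S=64.7665, (K−S)⁺=73.6735, hold=72.6061 ⇒ V=73.6735 exercise | (k=5,j=1): S=80.6215, (K−S)⁺=57.8185, hold=56.7511 ⇒ V=57.8185 exercise | (k=5,j=2): S=100.3579, (K−S)⁺=38.0821, hold=37.1711 ⇒ V=38.0821 exercise | (k=5,j=3): S=124.9257, (K−S)⁺=13.5143, hold=17.8892 ⇒ V=17.8892 continue | (k=5,j=4): S=155.5078, (K−S)⁺=0.0000, hold=5.4562 ⇒ V=5.4562 continue | (k=5,j=5): S=193.5765, (K−S)⁺=0.0000, hold=0.7673 ⇒ V=0.7673 continue  boundary S*=100.3579
step 4: (k=4,j=0): S=72.2605, (K−S)⁺=66.1795, hold=65.1121 ⇒ V=66.1795 exercise | (k=4,j=1): S=89.9500, (K−S)⁺=48.4900, hold=47.4226 ⇒ V=48.4900 exercise | (k=4,j=2): S=111.9700, (K−S)⁺=26.4700, hold=27.6083 ⇒ V=27.6083 continue | (k=4,j=3): S=139.3805, (K−S)⁺=0.0000, hold=11.4832 ⇒ V=11.4832 continue | (k=4,j=4): S=173.5012, (K−S)⁺=0.0000, hold=3.0502 ⇒ V=3.0502 continue  boundary S*=89.9500
step 3: (k=3,j=0): S=80.6215, (K−S)⁺=57.8185, hold=56.7511 ⇒ V=57.8185 exercise | (k=3,j=1): S=100.3579, (K−S)⁺=38.0821, hold=37.5886 ⇒ V=38.0821 exercise | (k=3,j=2): S=124.9257, (K−S)⁺=13.5143, hold=19.2659 ⇒ V=19.2659 continue | (k=3,j=3): S=155.5078, (K−S)⁺=0.0000, hold=7.1432 ⇒ V=7.1432 continue  boundary S*=100.3579
step 2: (k=2,j=0): S=89.9500, (K−S)⁺=48.4900, hold=47.4226 ⇒ V=48.4900 exercise | (k=2,j=1): S=111.9700, (K−S)⁺=26.4700, hold=28.3023 ⇒ V=28.3023 continue | (k=2,j=2): S=139.3805, (K−S)⁺=0.0000, hold=13.0057 ⇒ V=13.0057 continue  boundary S*=89.9500
step 1: (k=1,j=0): S=100.3579, (K−S)⁺=38.0821, hold=37.9385 ⇒ V=38.0821 exercise | (k=1,j=1): S=124.9257, (K−S)⁺=13.5143, hold=20.3723 ⇒ V=20.3723 continue  boundary S*=100.3579
step 0: (k=0,j=0): S=111.9700, (K−S)⁺=26.4700, hold=28.8601 ⇒ V=28.8601 continue  boundary S*=-

price = 28.8601
boundary = - 100.3579 89.9500 100.3579 89.9500 100.3579 89.9500 100.3579 111.9700
tree:
28.8601
38.0821 20.3723
48.4900 28.3023 13.0057
57.8185 38.0821 19.2659 7.1432
66.1795 48.4900 27.6083 11.4832 3.0502
73.6735 57.8185 38.0821 17.8892 5.4562 0.7673
80.3902 66.1795 48.4900 26.7802 9.5542 1.5719 0.0000
86.4104 73.6735 57.8185 38.0821 16.2469 3.2202 0.0000 0.0000
91.8063 80.3902 66.1795 48.4900 26.4700 6.5968 0.0000 0.0000 0.0000
96.6426 86.4104 73.6735 57.8185 38.0821 13.5143 0.0000 0.0000 0.0000 0.0000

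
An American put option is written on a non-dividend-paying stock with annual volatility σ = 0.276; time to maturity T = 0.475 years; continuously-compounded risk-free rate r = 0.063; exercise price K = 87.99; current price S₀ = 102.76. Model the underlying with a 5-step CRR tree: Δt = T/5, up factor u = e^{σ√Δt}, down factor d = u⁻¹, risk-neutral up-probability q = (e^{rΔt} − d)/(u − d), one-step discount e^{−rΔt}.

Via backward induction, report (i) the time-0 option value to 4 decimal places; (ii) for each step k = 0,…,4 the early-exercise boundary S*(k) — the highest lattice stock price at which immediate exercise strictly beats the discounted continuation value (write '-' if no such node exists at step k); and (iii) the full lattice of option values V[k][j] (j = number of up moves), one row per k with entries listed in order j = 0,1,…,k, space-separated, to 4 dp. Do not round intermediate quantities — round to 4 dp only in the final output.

Δt=0.09500, u=1.08879, d=0.91845, q=0.51399, disc=e^(-rΔt)=0.99403
k=5 terminal: V=max(K-S,0) → 20.8318 8.3760 0.0000 0.0000 0.0000 0.0000
k=4: j=0 S=73.1214 intr=14.8686 cont=14.3436 V=14.8686[EX]; j=1 S=86.6830 intr=1.3070 cont=4.0466 V=4.0466[hold]; j=2 S=102.7600 intr=0.0000 cont=0.0000 V=0.0000[hold]; j=3 S=121.8187 intr=0.0000 cont=0.0000 V=0.0000[hold]; j=4 S=144.4122 intr=0.0000 cont=0.0000 V=0.0000[hold]  S*(4)=73.1214
k=3: j=0 S=79.6140 intr=8.3760 cont=9.2507 V=9.2507[hold]; j=1 S=94.3798 intr=0.0000 cont=1.9550 V=1.9550[hold]; j=2 S=111.8843 intr=0.0000 cont=0.0000 V=0.0000[hold]; j=3 S=132.6353 intr=0.0000 cont=0.0000 V=0.0000[hold]  S*(3)=-
k=2: j=0 S=86.6830 intr=1.3070 cont=5.4680 V=5.4680[hold]; j=1 S=102.7600 intr=0.0000 cont=0.9445 V=0.9445[hold]; j=2 S=121.8187 intr=0.0000 cont=0.0000 V=0.0000[hold]  S*(2)=-
k=1: j=0 S=94.3798 intr=0.0000 cont=3.1242 V=3.1242[hold]; j=1 S=111.8843 intr=0.0000 cont=0.4563 V=0.4563[hold]  S*(1)=-
k=0: j=0 S=102.7600 intr=0.0000 cont=1.7425 V=1.7425[hold]  S*(0)=-

price = 1.7425
boundary = - - - - 73.1214
tree:
1.7425
3.1242 0.4563
5.4680 0.9445 0.0000
9.2507 1.9550 0.0000 0.0000
14.8686 4.0466 0.0000 0.0000 0.0000
20.8318 8.3760 0.0000 0.0000 0.0000 0.0000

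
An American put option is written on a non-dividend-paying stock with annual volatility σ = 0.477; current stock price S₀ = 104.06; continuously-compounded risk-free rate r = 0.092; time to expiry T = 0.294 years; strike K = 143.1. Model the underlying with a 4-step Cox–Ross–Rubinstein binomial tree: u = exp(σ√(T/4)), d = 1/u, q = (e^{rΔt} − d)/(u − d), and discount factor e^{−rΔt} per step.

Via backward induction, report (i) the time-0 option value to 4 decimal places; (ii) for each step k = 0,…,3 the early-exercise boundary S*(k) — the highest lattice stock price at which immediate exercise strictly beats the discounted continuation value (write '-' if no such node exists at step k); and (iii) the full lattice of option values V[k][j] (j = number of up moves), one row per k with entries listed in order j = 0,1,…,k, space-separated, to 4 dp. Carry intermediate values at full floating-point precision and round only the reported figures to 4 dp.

params: Δt=0.07350 u=1.13805 d=0.87869 q=0.49388 e^(-rΔt)=0.99326
t_4 payoffs: 81.0654 62.7550 39.0400 8.3252 0.0000
t_3: node(3,0) S=70.5986 payoff=72.5014 vs cont=71.5370 → 72.5014 [stop]  node(3,1) S=91.4369 payoff=51.6631 vs cont=50.6988 → 51.6631 [stop]  node(3,2) S=118.4258 payoff=24.6742 vs cont=23.7098 → 24.6742 [stop]  node(3,3) S=153.3809 payoff=0.0000 vs cont=4.1852 → 4.1852 [wait]  ⇒ S*(3)=118.4258
t_2: node(2,0) S=80.3450 payoff=62.7550 vs cont=61.7906 → 62.7550 [stop]  node(2,1) S=104.0600 payoff=39.0400 vs cont=38.0756 → 39.0400 [stop]  node(2,2) S=134.7748 payoff=8.3252 vs cont=14.4571 → 14.4571 [wait]  ⇒ S*(2)=104.0600
t_1: node(1,0) S=91.4369 payoff=51.6631 vs cont=50.6988 → 51.6631 [stop]  node(1,1) S=118.4258 payoff=24.6742 vs cont=26.7178 → 26.7178 [wait]  ⇒ S*(1)=91.4369
t_0: node(0,0) S=104.0600 payoff=39.0400 vs cont=39.0781 → 39.0781 [wait]  ⇒ S*(0)=-

price = 39.0781
boundary = - 91.4369 104.0600 118.4258
tree:
39.0781
51.6631 26.7178
62.7550 39.0400 14.4571
72.5014 51.6631 24.6742 4.1852
81.0654 62.7550 39.0400 8.3252 0.0000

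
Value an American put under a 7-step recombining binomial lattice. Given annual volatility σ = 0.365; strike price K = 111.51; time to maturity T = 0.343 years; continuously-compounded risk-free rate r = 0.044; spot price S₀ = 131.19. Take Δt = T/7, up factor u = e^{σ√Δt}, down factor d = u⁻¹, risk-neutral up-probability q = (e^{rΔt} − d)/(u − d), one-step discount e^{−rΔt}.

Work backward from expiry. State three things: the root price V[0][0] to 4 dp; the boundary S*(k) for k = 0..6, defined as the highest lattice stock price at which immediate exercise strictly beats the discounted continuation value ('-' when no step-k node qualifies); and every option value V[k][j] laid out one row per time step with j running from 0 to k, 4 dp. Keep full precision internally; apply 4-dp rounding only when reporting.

params: Δt=0.04900 u=1.08415 d=0.92238 q=0.49315 e^(-rΔt)=0.99785
t_7 payoffs: 36.9896 23.9201 8.5585 0.0000 0.0000 0.0000 0.0000 0.0000
t_6: node(6,0) S=80.7913 payoff=30.7187 vs cont=30.4785 → 30.7187 [stop]  node(6,1) S=94.9606 payoff=16.5494 vs cont=16.3093 → 16.5494 [stop]  node(6,2) S=111.6149 payoff=0.0000 vs cont=4.3285 → 4.3285 [wait]  node(6,3) S=131.1900 payoff=0.0000 vs cont=0.0000 → 0.0000 [wait]  node(6,4) S=154.1982 payoff=0.0000 vs cont=0.0000 → 0.0000 [wait]  node(6,5) S=181.2417 payoff=0.0000 vs cont=0.0000 → 0.0000 [wait]  node(6,6) S=213.0280 payoff=0.0000 vs cont=0.0000 → 0.0000 [wait]  ⇒ S*(6)=94.9606
t_5: node(5,0) S=87.5899 payoff=23.9201 vs cont=23.6799 → 23.9201 [stop]  node(5,1) S=102.9515 payoff=8.5585 vs cont=10.5000 → 10.5000 [wait]  node(5,2) S=121.0072 payoff=0.0000 vs cont=2.1892 → 2.1892 [wait]  node(5,3) S=142.2296 payoff=0.0000 vs cont=0.0000 → 0.0000 [wait]  node(5,4) S=167.1740 payoff=0.0000 vs cont=0.0000 → 0.0000 [wait]  node(5,5) S=196.4932 payoff=0.0000 vs cont=0.0000 → 0.0000 [wait]  ⇒ S*(5)=87.5899
t_4: node(4,0) S=94.9606 payoff=16.5494 vs cont=17.2646 → 17.2646 [wait]  node(4,1) S=111.6149 payoff=0.0000 vs cont=6.3877 → 6.3877 [wait]  node(4,2) S=131.1900 payoff=0.0000 vs cont=1.1072 → 1.1072 [wait]  node(4,3) S=154.1982 payoff=0.0000 vs cont=0.0000 → 0.0000 [wait]  node(4,4) S=181.2417 payoff=0.0000 vs cont=0.0000 → 0.0000 [wait]  ⇒ S*(4)=-
t_3: node(3,0) S=102.9515 payoff=8.5585 vs cont=11.8750 → 11.8750 [wait]  node(3,1) S=121.0072 payoff=0.0000 vs cont=3.7754 → 3.7754 [wait]  node(3,2) S=142.2296 payoff=0.0000 vs cont=0.5600 → 0.5600 [wait]  node(3,3) S=167.1740 payoff=0.0000 vs cont=0.0000 → 0.0000 [wait]  ⇒ S*(3)=-
t_2: node(2,0) S=111.6149 payoff=0.0000 vs cont=7.8637 → 7.8637 [wait]  node(2,1) S=131.1900 payoff=0.0000 vs cont=2.1850 → 2.1850 [wait]  node(2,2) S=154.1982 payoff=0.0000 vs cont=0.2832 → 0.2832 [wait]  ⇒ S*(2)=-
t_1: node(1,0) S=121.0072 payoff=0.0000 vs cont=5.0523 → 5.0523 [wait]  node(1,1) S=142.2296 payoff=0.0000 vs cont=1.2444 → 1.2444 [wait]  ⇒ S*(1)=-
t_0: node(0,0) S=131.1900 payoff=0.0000 vs cont=3.1676 → 3.1676 [wait]  ⇒ S*(0)=-

price = 3.1676
boundary = - - - - - 87.5899 94.9606
tree:
3.1676
5.0523 1.2444
7.8637 2.1850 0.2832
11.8750 3.7754 0.5600 0.0000
17.2646 6.3877 1.1072 0.0000 0.0000
23.9201 10.5000 2.1892 0.0000 0.0000 0.0000
30.7187 16.5494 4.3285 0.0000 0.0000 0.0000 0.0000
36.9896 23.9201 8.5585 0.0000 0.0000 0.0000 0.0000 0.0000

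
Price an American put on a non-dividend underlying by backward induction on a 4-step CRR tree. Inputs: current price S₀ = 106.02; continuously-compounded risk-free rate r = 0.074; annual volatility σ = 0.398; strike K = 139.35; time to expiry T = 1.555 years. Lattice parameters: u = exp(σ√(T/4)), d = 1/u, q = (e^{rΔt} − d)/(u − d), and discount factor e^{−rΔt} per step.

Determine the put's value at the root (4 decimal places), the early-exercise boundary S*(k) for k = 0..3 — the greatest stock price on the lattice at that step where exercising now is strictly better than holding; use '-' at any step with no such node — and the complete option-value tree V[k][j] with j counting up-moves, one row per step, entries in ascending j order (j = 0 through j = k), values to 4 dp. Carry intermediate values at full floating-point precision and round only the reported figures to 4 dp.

Δt=0.38875  u=1.28166  d=0.78024  q=0.49648  discount=0.97164
step 4 (expiry): payoffs max(K−S,0) = 100.0581 74.8075 33.3300 0.0000 0.0000
step 3: (k=3,j=0): S=50.3587, (K−S)⁺=88.9913, hold=85.0397 ⇒ V=88.9913 exercise | (k=3,j=1): S=82.7212, (K−S)⁺=56.6288, hold=52.6772 ⇒ V=56.6288 exercise | (k=3,j=2): S=135.8811, (K−S)⁺=3.4689, hold=16.3063 ⇒ V=16.3063 continue | (k=3,j=3): S=223.2037, (K−S)⁺=0.0000, hold=0.0000 ⇒ V=0.0000 continue  boundary S*=82.7212
step 2: (k=2,j=0): S=64.5425, (K−S)⁺=74.8075, hold=70.8559 ⇒ V=74.8075 exercise | (k=2,j=1): S=106.0200, (K−S)⁺=33.3300, hold=35.5712 ⇒ V=35.5712 continue | (k=2,j=2): S=174.1527, (K−S)⁺=0.0000, hold=7.9776 ⇒ V=7.9776 continue  boundary S*=64.5425
step 1: (k=1,j=0): S=82.7212, (K−S)⁺=56.6288, hold=53.7583 ⇒ V=56.6288 exercise | (k=1,j=1): S=135.8811, (K−S)⁺=3.4689, hold=21.2512 ⇒ V=21.2512 continue  boundary S*=82.7212
step 0: (k=0,j=0): S=106.0200, (K−S)⁺=33.3300, hold=37.9566 ⇒ V=37.9566 continue  boundary S*=-

price = 37.9566
boundary = - 82.7212 64.5425 82.7212
tree:
37.9566
56.6288 21.2512
74.8075 35.5712 7.9776
88.9913 56.6288 16.3063 0.0000
100.0581 74.8075 33.3300 0.0000 0.0000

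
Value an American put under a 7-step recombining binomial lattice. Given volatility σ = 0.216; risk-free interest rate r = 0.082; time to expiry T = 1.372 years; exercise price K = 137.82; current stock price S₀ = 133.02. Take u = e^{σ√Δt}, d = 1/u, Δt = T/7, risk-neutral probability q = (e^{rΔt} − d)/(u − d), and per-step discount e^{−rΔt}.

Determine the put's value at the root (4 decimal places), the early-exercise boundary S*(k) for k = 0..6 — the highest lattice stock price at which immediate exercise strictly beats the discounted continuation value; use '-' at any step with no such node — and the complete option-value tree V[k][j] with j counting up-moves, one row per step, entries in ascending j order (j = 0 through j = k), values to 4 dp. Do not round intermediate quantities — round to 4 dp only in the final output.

Δt=0.19600  u=1.10035  d=0.90880  q=0.56070  discount=0.98406
step 7 (expiry): payoffs max(K−S,0) = 69.7111 55.3559 37.9751 16.9311 0.0000 0.0000 0.0000 0.0000
step 6: (k=6,j=0): S=74.9436, (K−S)⁺=62.8764, hold=60.6791 ⇒ V=62.8764 exercise | (k=6,j=1): S=90.7393, (K−S)⁺=47.0807, hold=44.8834 ⇒ V=47.0807 exercise | (k=6,j=2): S=109.8642, (K−S)⁺=27.9558, hold=25.7585 ⇒ V=27.9558 exercise | (k=6,j=3): S=133.0200, (K−S)⁺=4.8000, hold=7.3193 ⇒ V=7.3193 continue | (k=6,j=4): S=161.0563, (K−S)⁺=0.0000, hold=0.0000 ⇒ V=0.0000 continue | (k=6,j=5): S=195.0018, (K−S)⁺=0.0000, hold=0.0000 ⇒ V=0.0000 continue | (k=6,j=6): S=236.1018, (K−S)⁺=0.0000, hold=0.0000 ⇒ V=0.0000 continue  boundary S*=109.8642
step 5: (k=5,j=0): S=82.4641, (K−S)⁺=55.3559, hold=53.1586 ⇒ V=55.3559 exercise | (k=5,j=1): S=99.8449, (K−S)⁺=37.9751, hold=35.7778 ⇒ V=37.9751 exercise | (k=5,j=2): S=120.8889, (K−S)⁺=16.9311, hold=16.1238 ⇒ V=16.9311 exercise | (k=5,j=3): S=146.3684, (K−S)⁺=0.0000, hold=3.1641 ⇒ V=3.1641 continue | (k=5,j=4): S=177.2181, (K−S)⁺=0.0000, hold=0.0000 ⇒ V=0.0000 continue | (k=5,j=5): S=214.5700, (K−S)⁺=0.0000, hold=0.0000 ⇒ V=0.0000 continue  boundary S*=120.8889
step 4: (k=4,j=0): S=90.7393, (K−S)⁺=47.0807, hold=44.8834 ⇒ V=47.0807 exercise | (k=4,j=1): S=109.8642, (K−S)⁺=27.9558, hold=25.7585 ⇒ V=27.9558 exercise | (k=4,j=2): S=133.0200, (K−S)⁺=4.8000, hold=9.0651 ⇒ V=9.0651 continue | (k=4,j=3): S=161.0563, (K−S)⁺=0.0000, hold=1.3679 ⇒ V=1.3679 continue | (k=4,j=4): S=195.0018, (K−S)⁺=0.0000, hold=0.0000 ⇒ V=0.0000 continue  boundary S*=109.8642
step 3: (k=3,j=0): S=99.8449, (K−S)⁺=37.9751, hold=35.7778 ⇒ V=37.9751 exercise | (k=3,j=1): S=120.8889, (K−S)⁺=16.9311, hold=17.0870 ⇒ V=17.0870 continue | (k=3,j=2): S=146.3684, (K−S)⁺=0.0000, hold=4.6736 ⇒ V=4.6736 continue | (k=3,j=3): S=177.2181, (K−S)⁺=0.0000, hold=0.5913 ⇒ V=0.5913 continue  boundary S*=99.8449
step 2: (k=2,j=0): S=109.8642, (K−S)⁺=27.9558, hold=25.8445 ⇒ V=27.9558 exercise | (k=2,j=1): S=133.0200, (K−S)⁺=4.8000, hold=9.9654 ⇒ V=9.9654 continue | (k=2,j=2): S=161.0563, (K−S)⁺=0.0000, hold=2.3467 ⇒ V=2.3467 continue  boundary S*=109.8642
step 1: (k=1,j=0): S=120.8889, (K−S)⁺=16.9311, hold=17.5838 ⇒ V=17.5838 continue | (k=1,j=1): S=146.3684, (K−S)⁺=0.0000, hold=5.6028 ⇒ V=5.6028 continue  boundary S*=-
step 0: (k=0,j=0): S=133.0200, (K−S)⁺=4.8000, hold=10.6929 ⇒ V=10.6929 continue  boundary S*=-

price = 10.6929
boundary = - - 109.8642 99.8449 109.8642 120.8889 109.8642
tree:
10.6929
17.5838 5.6028
27.9558 9.9654 2.3467
37.9751 17.0870 4.6736 0.5913
47.0807 27.9558 9.0651 1.3679 0.0000
55.3559 37.9751 16.9311 3.1641 0.0000 0.0000
62.8764 47.0807 27.9558 7.3193 0.0000 0.0000 0.0000
69.7111 55.3559 37.9751 16.9311 0.0000 0.0000 0.0000 0.0000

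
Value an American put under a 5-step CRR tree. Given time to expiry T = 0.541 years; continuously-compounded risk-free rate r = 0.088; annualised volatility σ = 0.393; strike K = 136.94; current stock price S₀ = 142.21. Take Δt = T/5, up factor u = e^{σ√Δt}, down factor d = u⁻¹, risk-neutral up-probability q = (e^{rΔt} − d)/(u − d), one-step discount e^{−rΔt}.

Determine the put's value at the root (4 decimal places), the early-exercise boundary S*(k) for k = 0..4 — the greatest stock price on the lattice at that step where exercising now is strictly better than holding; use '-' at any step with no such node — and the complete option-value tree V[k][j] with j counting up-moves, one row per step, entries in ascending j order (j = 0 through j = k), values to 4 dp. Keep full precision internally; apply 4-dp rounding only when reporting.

Δt=0.10820  u=1.13800  d=0.87873  q=0.50463  discount=0.99052
step 5 (expiry): payoffs max(K−S,0) = 62.4293 40.4454 11.9752 0.0000 0.0000 0.0000
step 4: (k=4,j=0): S=84.7932, (K−S)⁺=52.1468, hold=50.8491 ⇒ V=52.1468 exercise | (k=4,j=1): S=109.8109, (K−S)⁺=27.1291, hold=25.8314 ⇒ V=27.1291 exercise | (k=4,j=2): S=142.2100, (K−S)⁺=0.0000, hold=5.8760 ⇒ V=5.8760 continue | (k=4,j=3): S=184.1683, (K−S)⁺=0.0000, hold=0.0000 ⇒ V=0.0000 continue | (k=4,j=4): S=238.5061, (K−S)⁺=0.0000, hold=0.0000 ⇒ V=0.0000 continue  boundary S*=109.8109
step 3: (k=3,j=0): S=96.4946, (K−S)⁺=40.4454, hold=39.1477 ⇒ V=40.4454 exercise | (k=3,j=1): S=124.9648, (K−S)⁺=11.9752, hold=16.2487 ⇒ V=16.2487 continue | (k=3,j=2): S=161.8350, (K−S)⁺=0.0000, hold=2.8832 ⇒ V=2.8832 continue | (k=3,j=3): S=209.5835, (K−S)⁺=0.0000, hold=0.0000 ⇒ V=0.0000 continue  boundary S*=96.4946
step 2: (k=2,j=0): S=109.8109, (K−S)⁺=27.1291, hold=27.9675 ⇒ V=27.9675 continue | (k=2,j=1): S=142.2100, (K−S)⁺=0.0000, hold=9.4141 ⇒ V=9.4141 continue | (k=2,j=2): S=184.1683, (K−S)⁺=0.0000, hold=1.4147 ⇒ V=1.4147 continue  boundary S*=-
step 1: (k=1,j=0): S=124.9648, (K−S)⁺=11.9752, hold=18.4286 ⇒ V=18.4286 continue | (k=1,j=1): S=161.8350, (K−S)⁺=0.0000, hold=5.3264 ⇒ V=5.3264 continue  boundary S*=-
step 0: (k=0,j=0): S=142.2100, (K−S)⁺=0.0000, hold=11.7049 ⇒ V=11.7049 continue  boundary S*=-

price = 11.7049
boundary = - - - 96.4946 109.8109
tree:
11.7049
18.4286 5.3264
27.9675 9.4141 1.4147
40.4454 16.2487 2.8832 0.0000
52.1468 27.1291 5.8760 0.0000 0.0000
62.4293 40.4454 11.9752 0.0000 0.0000 0.0000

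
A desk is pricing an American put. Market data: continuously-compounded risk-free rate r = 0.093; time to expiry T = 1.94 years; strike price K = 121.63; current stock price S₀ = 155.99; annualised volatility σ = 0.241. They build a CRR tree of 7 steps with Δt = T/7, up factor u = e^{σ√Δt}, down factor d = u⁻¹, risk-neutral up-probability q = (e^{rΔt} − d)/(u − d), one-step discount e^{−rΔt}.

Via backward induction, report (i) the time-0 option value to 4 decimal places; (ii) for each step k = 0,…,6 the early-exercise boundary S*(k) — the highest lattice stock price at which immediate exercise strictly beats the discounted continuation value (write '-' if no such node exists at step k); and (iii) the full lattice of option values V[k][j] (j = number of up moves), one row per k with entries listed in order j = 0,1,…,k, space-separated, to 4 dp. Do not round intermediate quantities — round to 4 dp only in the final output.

price = 2.4683
boundary = - - - - 93.9066 82.7172 93.9066
tree:
2.4683
4.7208 0.8885
8.8025 1.8694 0.1920
15.9154 3.8598 0.4592 0.0000
27.7234 7.7696 1.0981 0.0000 0.0000
38.9128 15.0869 2.6262 0.0000 0.0000 0.0000
48.7689 27.7234 6.2806 0.0000 0.0000 0.0000 0.0000
57.4506 38.9128 15.0204 0.0000 0.0000 0.0000 0.0000 0.0000

Δt=0.27714  u=1.13527  d=0.88085  q=0.57094  discount=0.97456
step 7 (expiry): payoffs max(K−S,0) = 57.4506 38.9128 15.0204 0.0000 0.0000 0.0000 0.0000 0.0000
step 6: (k=6,j=0): S=72.8611, (K−S)⁺=48.7689, hold=45.6741 ⇒ V=48.7689 exercise | (k=6,j=1): S=93.9066, (K−S)⁺=27.7234, hold=24.6286 ⇒ V=27.7234 exercise | (k=6,j=2): S=121.0309, (K−S)⁺=0.5991, hold=6.2806 ⇒ V=6.2806 continue | (k=6,j=3): S=155.9900, (K−S)⁺=0.0000, hold=0.0000 ⇒ V=0.0000 continue | (k=6,j=4): S=201.0468, (K−S)⁺=0.0000, hold=0.0000 ⇒ V=0.0000 continue | (k=6,j=5): S=259.1180, (K−S)⁺=0.0000, hold=0.0000 ⇒ V=0.0000 continue | (k=6,j=6): S=333.9627, (K−S)⁺=0.0000, hold=0.0000 ⇒ V=0.0000 continue  boundary S*=93.9066
step 5: (k=5,j=0): S=82.7172, (K−S)⁺=38.9128, hold=35.8179 ⇒ V=38.9128 exercise | (k=5,j=1): S=106.6096, (K−S)⁺=15.0204, hold=15.0869 ⇒ V=15.0869 continue | (k=5,j=2): S=137.4031, (K−S)⁺=0.0000, hold=2.6262 ⇒ V=2.6262 continue | (k=5,j=3): S=177.0912, (K−S)⁺=0.0000, hold=0.0000 ⇒ V=0.0000 continue | (k=5,j=4): S=228.2429, (K−S)⁺=0.0000, hold=0.0000 ⇒ V=0.0000 continue | (k=5,j=5): S=294.1696, (K−S)⁺=0.0000, hold=0.0000 ⇒ V=0.0000 continue  boundary S*=82.7172
step 4: (k=4,j=0): S=93.9066, (K−S)⁺=27.7234, hold=24.6655 ⇒ V=27.7234 exercise | (k=4,j=1): S=121.0309, (K−S)⁺=0.5991, hold=7.7696 ⇒ V=7.7696 continue | (k=4,j=2): S=155.9900, (K−S)⁺=0.0000, hold=1.0981 ⇒ V=1.0981 continue | (k=4,j=3): S=201.0468, (K−S)⁺=0.0000, hold=0.0000 ⇒ V=0.0000 continue | (k=4,j=4): S=259.1180, (K−S)⁺=0.0000, hold=0.0000 ⇒ V=0.0000 continue  boundary S*=93.9066
step 3: (k=3,j=0): S=106.6096, (K−S)⁺=15.0204, hold=15.9154 ⇒ V=15.9154 continue | (k=3,j=1): S=137.4031, (K−S)⁺=0.0000, hold=3.8598 ⇒ V=3.8598 continue | (k=3,j=2): S=177.0912, (K−S)⁺=0.0000, hold=0.4592 ⇒ V=0.4592 continue | (k=3,j=3): S=228.2429, (K−S)⁺=0.0000, hold=0.0000 ⇒ V=0.0000 continue  boundary S*=-
step 2: (k=2,j=0): S=121.0309, (K−S)⁺=0.5991, hold=8.8025 ⇒ V=8.8025 continue | (k=2,j=1): S=155.9900, (K−S)⁺=0.0000, hold=1.8694 ⇒ V=1.8694 continue | (k=2,j=2): S=201.0468, (K−S)⁺=0.0000, hold=0.1920 ⇒ V=0.1920 continue  boundary S*=-
step 1: (k=1,j=0): S=137.4031, (K−S)⁺=0.0000, hold=4.7208 ⇒ V=4.7208 continue | (k=1,j=1): S=177.0912, (K−S)⁺=0.0000, hold=0.8885 ⇒ V=0.8885 continue  boundary S*=-
step 0: (k=0,j=0): S=155.9900, (K−S)⁺=0.0000, hold=2.4683 ⇒ V=2.4683 continue  boundary S*=-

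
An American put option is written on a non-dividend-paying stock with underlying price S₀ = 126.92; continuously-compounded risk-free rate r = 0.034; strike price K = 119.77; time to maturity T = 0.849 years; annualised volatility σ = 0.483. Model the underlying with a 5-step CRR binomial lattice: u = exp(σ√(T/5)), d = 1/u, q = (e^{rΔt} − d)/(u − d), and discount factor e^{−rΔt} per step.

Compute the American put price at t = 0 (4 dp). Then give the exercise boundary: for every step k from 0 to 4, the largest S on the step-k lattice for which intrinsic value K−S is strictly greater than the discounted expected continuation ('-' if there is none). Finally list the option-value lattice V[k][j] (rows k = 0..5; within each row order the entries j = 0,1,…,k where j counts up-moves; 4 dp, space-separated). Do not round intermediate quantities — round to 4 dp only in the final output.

Δt=0.16980  u=1.22022  d=0.81953  q=0.46486  discount=0.99424
step 5 (expiry): payoffs max(K−S,0) = 72.8515 49.9116 15.7557 0.0000 0.0000 0.0000
step 4: (k=4,j=0): S=57.2508, (K−S)⁺=62.5192, hold=61.8297 ⇒ V=62.5192 exercise | (k=4,j=1): S=85.2424, (K−S)⁺=34.5276, hold=33.8381 ⇒ V=34.5276 exercise | (k=4,j=2): S=126.9200, (K−S)⁺=0.0000, hold=8.3830 ⇒ V=8.3830 continue | (k=4,j=3): S=188.9750, (K−S)⁺=0.0000, hold=0.0000 ⇒ V=0.0000 continue | (k=4,j=4): S=281.3705, (K−S)⁺=0.0000, hold=0.0000 ⇒ V=0.0000 continue  boundary S*=85.2424
step 3: (k=3,j=0): S=69.8584, (K−S)⁺=49.9116, hold=49.2221 ⇒ V=49.9116 exercise | (k=3,j=1): S=104.0143, (K−S)⁺=15.7557, hold=22.2453 ⇒ V=22.2453 continue | (k=3,j=2): S=154.8700, (K−S)⁺=0.0000, hold=4.4603 ⇒ V=4.4603 continue | (k=3,j=3): S=230.5905, (K−S)⁺=0.0000, hold=0.0000 ⇒ V=0.0000 continue  boundary S*=69.8584
step 2: (k=2,j=0): S=85.2424, (K−S)⁺=34.5276, hold=36.8375 ⇒ V=36.8375 continue | (k=2,j=1): S=126.9200, (K−S)⁺=0.0000, hold=13.8974 ⇒ V=13.8974 continue | (k=2,j=2): S=188.9750, (K−S)⁺=0.0000, hold=2.3732 ⇒ V=2.3732 continue  boundary S*=-
step 1: (k=1,j=0): S=104.0143, (K−S)⁺=15.7557, hold=26.0230 ⇒ V=26.0230 continue | (k=1,j=1): S=154.8700, (K−S)⁺=0.0000, hold=8.4911 ⇒ V=8.4911 continue  boundary S*=-
step 0: (k=0,j=0): S=126.9200, (K−S)⁺=0.0000, hold=17.7703 ⇒ V=17.7703 continue  boundary S*=-

price = 17.7703
boundary = - - - 69.8584 85.2424
tree:
17.7703
26.0230 8.4911
36.8375 13.8974 2.3732
49.9116 22.2453 4.4603 0.0000
62.5192 34.5276 8.3830 0.0000 0.0000
72.8515 49.9116 15.7557 0.0000 0.0000 0.0000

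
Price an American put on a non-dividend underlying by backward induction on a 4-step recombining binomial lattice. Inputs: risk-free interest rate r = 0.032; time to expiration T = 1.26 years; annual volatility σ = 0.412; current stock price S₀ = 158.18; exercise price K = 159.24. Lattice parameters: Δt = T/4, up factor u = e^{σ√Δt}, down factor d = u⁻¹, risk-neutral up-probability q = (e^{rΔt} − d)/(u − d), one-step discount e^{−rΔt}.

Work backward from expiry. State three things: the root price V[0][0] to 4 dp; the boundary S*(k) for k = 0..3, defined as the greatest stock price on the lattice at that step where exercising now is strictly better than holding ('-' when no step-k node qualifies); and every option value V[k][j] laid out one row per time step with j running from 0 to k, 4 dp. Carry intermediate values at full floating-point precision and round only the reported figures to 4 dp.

Δt=0.31500  u=1.26015  d=0.79355  q=0.46416  discount=0.98997
step 4 (expiry): payoffs max(K−S,0) = 96.5128 59.6298 1.0600 0.0000 0.0000
step 3: (k=3,j=0): S=79.0460, (K−S)⁺=80.1940, hold=78.5969 ⇒ V=80.1940 exercise | (k=3,j=1): S=125.5243, (K−S)⁺=33.7157, hold=32.1186 ⇒ V=33.7157 exercise | (k=3,j=2): S=199.3313, (K−S)⁺=0.0000, hold=0.5623 ⇒ V=0.5623 continue | (k=3,j=3): S=316.5360, (K−S)⁺=0.0000, hold=0.0000 ⇒ V=0.0000 continue  boundary S*=125.5243
step 2: (k=2,j=0): S=99.6102, (K−S)⁺=59.6298, hold=58.0327 ⇒ V=59.6298 exercise | (k=2,j=1): S=158.1800, (K−S)⁺=1.0600, hold=18.1434 ⇒ V=18.1434 continue | (k=2,j=2): S=251.1882, (K−S)⁺=0.0000, hold=0.2983 ⇒ V=0.2983 continue  boundary S*=99.6102
step 1: (k=1,j=0): S=125.5243, (K−S)⁺=33.7157, hold=39.9686 ⇒ V=39.9686 continue | (k=1,j=1): S=199.3313, (K−S)⁺=0.0000, hold=9.7615 ⇒ V=9.7615 continue  boundary S*=-
step 0: (k=0,j=0): S=158.1800, (K−S)⁺=1.0600, hold=25.6874 ⇒ V=25.6874 continue  boundary S*=-

price = 25.6874
boundary = - - 99.6102 125.5243
tree:
25.6874
39.9686 9.7615
59.6298 18.1434 0.2983
80.1940 33.7157 0.5623 0.0000
96.5128 59.6298 1.0600 0.0000 0.0000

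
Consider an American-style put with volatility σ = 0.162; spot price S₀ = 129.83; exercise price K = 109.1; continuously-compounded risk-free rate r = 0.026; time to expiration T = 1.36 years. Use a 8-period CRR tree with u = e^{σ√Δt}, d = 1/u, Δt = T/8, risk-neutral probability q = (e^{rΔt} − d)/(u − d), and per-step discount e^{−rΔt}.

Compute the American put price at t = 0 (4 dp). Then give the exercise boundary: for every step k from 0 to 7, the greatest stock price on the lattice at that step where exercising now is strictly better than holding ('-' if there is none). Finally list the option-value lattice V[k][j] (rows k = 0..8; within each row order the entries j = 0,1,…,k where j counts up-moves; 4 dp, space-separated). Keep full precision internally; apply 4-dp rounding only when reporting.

Δt=0.17000, u=1.06908, d=0.93539, q=0.51644, disc=e^(-rΔt)=0.99559
k=8 terminal: V=max(K-S,0) → 33.0135 22.1390 9.7103 0.0000 0.0000 0.0000 0.0000 0.0000 0.0000
k=7: j=0 S=81.3423 intr=27.7577 cont=27.2766 V=27.7577[EX]; j=1 S=92.9679 intr=16.1321 cont=15.6509 V=16.1321[EX]; j=2 S=106.2551 intr=2.8449 cont=4.6748 V=4.6748[hold]; j=3 S=121.4414 intr=0.0000 cont=0.0000 V=0.0000[hold]; j=4 S=138.7981 intr=0.0000 cont=0.0000 V=0.0000[hold]; j=5 S=158.6355 intr=0.0000 cont=0.0000 V=0.0000[hold]; j=6 S=181.3080 intr=0.0000 cont=0.0000 V=0.0000[hold]; j=7 S=207.2210 intr=0.0000 cont=0.0000 V=0.0000[hold]  S*(7)=92.9679
k=6: j=0 S=86.9610 intr=22.1390 cont=21.6578 V=22.1390[EX]; j=1 S=99.3897 intr=9.7103 cont=10.1700 V=10.1700[hold]; j=2 S=113.5947 intr=0.0000 cont=2.2505 V=2.2505[hold]; j=3 S=129.8300 intr=0.0000 cont=0.0000 V=0.0000[hold]; j=4 S=148.3856 intr=0.0000 cont=0.0000 V=0.0000[hold]; j=5 S=169.5933 intr=0.0000 cont=0.0000 V=0.0000[hold]; j=6 S=193.8320 intr=0.0000 cont=0.0000 V=0.0000[hold]  S*(6)=86.9610
k=5: j=0 S=92.9679 intr=16.1321 cont=15.8873 V=16.1321[EX]; j=1 S=106.2551 intr=2.8449 cont=6.0532 V=6.0532[hold]; j=2 S=121.4414 intr=0.0000 cont=1.0835 V=1.0835[hold]; j=3 S=138.7981 intr=0.0000 cont=0.0000 V=0.0000[hold]; j=4 S=158.6355 intr=0.0000 cont=0.0000 V=0.0000[hold]; j=5 S=181.3080 intr=0.0000 cont=0.0000 V=0.0000[hold]  S*(5)=92.9679
k=4: j=0 S=99.3897 intr=9.7103 cont=10.8787 V=10.8787[hold]; j=1 S=113.5947 intr=0.0000 cont=3.4713 V=3.4713[hold]; j=2 S=129.8300 intr=0.0000 cont=0.5216 V=0.5216[hold]; j=3 S=148.3856 intr=0.0000 cont=0.0000 V=0.0000[hold]; j=4 S=169.5933 intr=0.0000 cont=0.0000 V=0.0000[hold]  S*(4)=-
k=3: j=0 S=106.2551 intr=2.8449 cont=7.0221 V=7.0221[hold]; j=1 S=121.4414 intr=0.0000 cont=1.9393 V=1.9393[hold]; j=2 S=138.7981 intr=0.0000 cont=0.2511 V=0.2511[hold]; j=3 S=158.6355 intr=0.0000 cont=0.0000 V=0.0000[hold]  S*(3)=-
k=2: j=0 S=113.5947 intr=0.0000 cont=4.3778 V=4.3778[hold]; j=1 S=129.8300 intr=0.0000 cont=1.0628 V=1.0628[hold]; j=2 S=148.3856 intr=0.0000 cont=0.1209 V=0.1209[hold]  S*(2)=-
k=1: j=0 S=121.4414 intr=0.0000 cont=2.6540 V=2.6540[hold]; j=1 S=138.7981 intr=0.0000 cont=0.5738 V=0.5738[hold]  S*(1)=-
k=0: j=0 S=129.8300 intr=0.0000 cont=1.5727 V=1.5727[hold]  S*(0)=-

price = 1.5727
boundary = - - - - - 92.9679 86.9610 92.9679
tree:
1.5727
2.6540 0.5738
4.3778 1.0628 0.1209
7.0221 1.9393 0.2511 0.0000
10.8787 3.4713 0.5216 0.0000 0.0000
16.1321 6.0532 1.0835 0.0000 0.0000 0.0000
22.1390 10.1700 2.2505 0.0000 0.0000 0.0000 0.0000
27.7577 16.1321 4.6748 0.0000 0.0000 0.0000 0.0000 0.0000
33.0135 22.1390 9.7103 0.0000 0.0000 0.0000 0.0000 0.0000 0.0000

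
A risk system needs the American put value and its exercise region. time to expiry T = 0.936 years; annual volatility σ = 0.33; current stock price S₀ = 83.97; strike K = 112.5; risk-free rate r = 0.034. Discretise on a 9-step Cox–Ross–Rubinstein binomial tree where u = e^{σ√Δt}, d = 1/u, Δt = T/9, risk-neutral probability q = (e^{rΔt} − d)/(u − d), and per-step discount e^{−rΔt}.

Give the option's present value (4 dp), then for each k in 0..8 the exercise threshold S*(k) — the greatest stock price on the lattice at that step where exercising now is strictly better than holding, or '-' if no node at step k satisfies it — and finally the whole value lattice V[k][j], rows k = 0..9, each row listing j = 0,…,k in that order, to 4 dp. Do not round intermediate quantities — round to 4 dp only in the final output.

Δt=0.10400, u=1.11229, d=0.89905, q=0.49003, disc=e^(-rΔt)=0.99647
k=9 terminal: V=max(K-S,0) → 80.2776 72.6347 63.1790 51.4805 37.0072 19.1009 0.0000 0.0000 0.0000 0.0000
k=8: j=0 S=35.8407 intr=76.6593 cont=76.2622 V=76.6593[EX]; j=1 S=44.3418 intr=68.1582 cont=67.7611 V=68.1582[EX]; j=2 S=54.8593 intr=57.6407 cont=57.2436 V=57.6407[EX]; j=3 S=67.8715 intr=44.6285 cont=44.2314 V=44.6285[EX]; j=4 S=83.9700 intr=28.5300 cont=28.1329 V=28.5300[EX]; j=5 S=103.8869 intr=8.6131 cont=9.7065 V=9.7065[hold]; j=6 S=128.5280 intr=0.0000 cont=0.0000 V=0.0000[hold]; j=7 S=159.0137 intr=0.0000 cont=0.0000 V=0.0000[hold]; j=8 S=196.7304 intr=0.0000 cont=0.0000 V=0.0000[hold]  S*(8)=83.9700
k=7: j=0 S=39.8653 intr=72.6347 cont=72.2376 V=72.6347[EX]; j=1 S=49.3210 intr=63.1790 cont=62.7819 V=63.1790[EX]; j=2 S=61.0195 intr=51.4805 cont=51.0834 V=51.4805[EX]; j=3 S=75.4928 intr=37.0072 cont=36.6101 V=37.0072[EX]; j=4 S=93.3991 intr=19.1009 cont=19.2378 V=19.2378[hold]; j=5 S=115.5525 intr=0.0000 cont=4.9325 V=4.9325[hold]; j=6 S=142.9605 intr=0.0000 cont=0.0000 V=0.0000[hold]; j=7 S=176.8695 intr=0.0000 cont=0.0000 V=0.0000[hold]  S*(7)=75.4928
k=6: j=0 S=44.3418 intr=68.1582 cont=67.7611 V=68.1582[EX]; j=1 S=54.8593 intr=57.6407 cont=57.2436 V=57.6407[EX]; j=2 S=67.8715 intr=44.6285 cont=44.2314 V=44.6285[EX]; j=3 S=83.9700 intr=28.5300 cont=28.1997 V=28.5300[EX]; j=4 S=103.8869 intr=8.6131 cont=12.1846 V=12.1846[hold]; j=5 S=128.5280 intr=0.0000 cont=2.5066 V=2.5066[hold]; j=6 S=159.0137 intr=0.0000 cont=0.0000 V=0.0000[hold]  S*(6)=83.9700
k=5: j=0 S=49.3210 intr=63.1790 cont=62.7819 V=63.1790[EX]; j=1 S=61.0195 intr=51.4805 cont=51.0834 V=51.4805[EX]; j=2 S=75.4928 intr=37.0072 cont=36.6101 V=37.0072[EX]; j=3 S=93.3991 intr=19.1009 cont=20.4478 V=20.4478[hold]; j=4 S=115.5525 intr=0.0000 cont=7.4158 V=7.4158[hold]; j=5 S=142.9605 intr=0.0000 cont=1.2738 V=1.2738[hold]  S*(5)=75.4928
k=4: j=0 S=54.8593 intr=57.6407 cont=57.2436 V=57.6407[EX]; j=1 S=67.8715 intr=44.6285 cont=44.2314 V=44.6285[EX]; j=2 S=83.9700 intr=28.5300 cont=28.7906 V=28.7906[hold]; j=3 S=103.8869 intr=8.6131 cont=14.0121 V=14.0121[hold]; j=4 S=128.5280 intr=0.0000 cont=4.3905 V=4.3905[hold]  S*(4)=67.8715
k=3: j=0 S=61.0195 intr=51.4805 cont=51.0834 V=51.4805[EX]; j=1 S=75.4928 intr=37.0072 cont=36.7373 V=37.0072[EX]; j=2 S=93.3991 intr=19.1009 cont=21.4726 V=21.4726[hold]; j=3 S=115.5525 intr=0.0000 cont=9.2644 V=9.2644[hold]  S*(3)=75.4928
k=2: j=0 S=67.8715 intr=44.6285 cont=44.2314 V=44.6285[EX]; j=1 S=83.9700 intr=28.5300 cont=29.2910 V=29.2910[hold]; j=2 S=103.8869 intr=8.6131 cont=15.4355 V=15.4355[hold]  S*(2)=67.8715
k=1: j=0 S=75.4928 intr=37.0072 cont=36.9817 V=37.0072[EX]; j=1 S=93.3991 intr=19.1009 cont=22.4220 V=22.4220[hold]  S*(1)=75.4928
k=0: j=0 S=83.9700 intr=28.5300 cont=29.7546 V=29.7546[hold]  S*(0)=-

price = 29.7546
boundary = - 75.4928 67.8715 75.4928 67.8715 75.4928 83.9700 75.4928 83.9700
tree:
29.7546
37.0072 22.4220
44.6285 29.2910 15.4355
51.4805 37.0072 21.4726 9.2644
57.6407 44.6285 28.7906 14.0121 4.3905
63.1790 51.4805 37.0072 20.4478 7.4158 1.2738
68.1582 57.6407 44.6285 28.5300 12.1846 2.5066 0.0000
72.6347 63.1790 51.4805 37.0072 19.2378 4.9325 0.0000 0.0000
76.6593 68.1582 57.6407 44.6285 28.5300 9.7065 0.0000 0.0000 0.0000
80.2776 72.6347 63.1790 51.4805 37.0072 19.1009 0.0000 0.0000 0.0000 0.0000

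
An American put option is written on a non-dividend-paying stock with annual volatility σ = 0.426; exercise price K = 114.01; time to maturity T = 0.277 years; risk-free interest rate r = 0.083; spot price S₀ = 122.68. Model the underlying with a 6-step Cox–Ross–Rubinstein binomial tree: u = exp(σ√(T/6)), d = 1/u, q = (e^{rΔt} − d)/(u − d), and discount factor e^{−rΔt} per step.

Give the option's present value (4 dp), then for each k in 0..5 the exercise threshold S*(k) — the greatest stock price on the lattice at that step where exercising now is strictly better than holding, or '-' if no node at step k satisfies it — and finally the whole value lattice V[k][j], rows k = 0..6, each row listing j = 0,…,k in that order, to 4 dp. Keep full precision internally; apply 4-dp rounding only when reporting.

Δt=0.04617, u=1.09585, d=0.91253, q=0.49808, disc=e^(-rΔt)=0.99618
k=6 terminal: V=max(K-S,0) → 43.1727 28.9420 11.8526 0.0000 0.0000 0.0000 0.0000
k=5: j=0 S=77.6272 intr=36.3828 cont=35.9467 V=36.3828[EX]; j=1 S=93.2219 intr=20.7881 cont=20.3521 V=20.7881[EX]; j=2 S=111.9494 intr=2.0606 cont=5.9263 V=5.9263[hold]; j=3 S=134.4391 intr=0.0000 cont=0.0000 V=0.0000[hold]; j=4 S=161.4468 intr=0.0000 cont=0.0000 V=0.0000[hold]; j=5 S=193.8802 intr=0.0000 cont=0.0000 V=0.0000[hold]  S*(5)=93.2219
k=4: j=0 S=85.0680 intr=28.9420 cont=28.5060 V=28.9420[EX]; j=1 S=102.1574 intr=11.8526 cont=13.3346 V=13.3346[hold]; j=2 S=122.6800 intr=0.0000 cont=2.9632 V=2.9632[hold]; j=3 S=147.3254 intr=0.0000 cont=0.0000 V=0.0000[hold]; j=4 S=176.9218 intr=0.0000 cont=0.0000 V=0.0000[hold]  S*(4)=85.0680
k=3: j=0 S=93.2219 intr=20.7881 cont=21.0874 V=21.0874[hold]; j=1 S=111.9494 intr=2.0606 cont=8.1376 V=8.1376[hold]; j=2 S=134.4391 intr=0.0000 cont=1.4816 V=1.4816[hold]; j=3 S=161.4468 intr=0.0000 cont=0.0000 V=0.0000[hold]  S*(3)=-
k=2: j=0 S=102.1574 intr=11.8526 cont=14.5815 V=14.5815[hold]; j=1 S=122.6800 intr=0.0000 cont=4.8040 V=4.8040[hold]; j=2 S=147.3254 intr=0.0000 cont=0.7408 V=0.7408[hold]  S*(2)=-
k=1: j=0 S=111.9494 intr=2.0606 cont=9.6744 V=9.6744[hold]; j=1 S=134.4391 intr=0.0000 cont=2.7696 V=2.7696[hold]  S*(1)=-
k=0: j=0 S=122.6800 intr=0.0000 cont=6.2114 V=6.2114[hold]  S*(0)=-

price = 6.2114
boundary = - - - - 85.0680 93.2219
tree:
6.2114
9.6744 2.7696
14.5815 4.8040 0.7408
21.0874 8.1376 1.4816 0.0000
28.9420 13.3346 2.9632 0.0000 0.0000
36.3828 20.7881 5.9263 0.0000 0.0000 0.0000
43.1727 28.9420 11.8526 0.0000 0.0000 0.0000 0.0000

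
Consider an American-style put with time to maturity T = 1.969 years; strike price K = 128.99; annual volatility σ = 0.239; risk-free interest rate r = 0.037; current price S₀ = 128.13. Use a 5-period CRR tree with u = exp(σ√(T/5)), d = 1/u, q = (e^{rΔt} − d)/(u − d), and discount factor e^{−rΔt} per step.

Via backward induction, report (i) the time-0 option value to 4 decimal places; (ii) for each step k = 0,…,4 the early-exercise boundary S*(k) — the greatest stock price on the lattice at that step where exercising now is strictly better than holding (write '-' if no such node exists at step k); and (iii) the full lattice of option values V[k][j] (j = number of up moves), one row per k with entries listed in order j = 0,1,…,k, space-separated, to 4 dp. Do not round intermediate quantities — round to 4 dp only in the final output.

price = 14.3897
boundary = - - 94.9247 81.7040 94.9247
tree:
14.3897
22.5914 6.9643
34.0653 12.2741 2.0895
47.2860 20.9459 4.3387 0.0000
58.6654 34.0653 9.0087 0.0000 0.0000
68.4599 47.2860 18.7054 0.0000 0.0000 0.0000

params: Δt=0.39380 u=1.16181 d=0.86072 q=0.51132 e^(-rΔt)=0.98554
t_5 payoffs: 68.4599 47.2860 18.7054 0.0000 0.0000 0.0000
t_4: node(4,0) S=70.3246 payoff=58.6654 vs cont=56.7995 → 58.6654 [stop]  node(4,1) S=94.9247 payoff=34.0653 vs cont=32.1995 → 34.0653 [stop]  node(4,2) S=128.1300 payoff=0.8600 vs cont=9.0087 → 9.0087 [wait]  node(4,3) S=172.9508 payoff=0.0000 vs cont=0.0000 → 0.0000 [wait]  node(4,4) S=233.4502 payoff=0.0000 vs cont=0.0000 → 0.0000 [wait]  ⇒ S*(4)=94.9247
t_3: node(3,0) S=81.7040 payoff=47.2860 vs cont=45.4202 → 47.2860 [stop]  node(3,1) S=110.2846 payoff=18.7054 vs cont=20.9459 → 20.9459 [wait]  node(3,2) S=148.8630 payoff=0.0000 vs cont=4.3387 → 4.3387 [wait]  node(3,3) S=200.9363 payoff=0.0000 vs cont=0.0000 → 0.0000 [wait]  ⇒ S*(3)=81.7040
t_2: node(2,0) S=94.9247 payoff=34.0653 vs cont=33.3285 → 34.0653 [stop]  node(2,1) S=128.1300 payoff=0.8600 vs cont=12.2741 → 12.2741 [wait]  node(2,2) S=172.9508 payoff=0.0000 vs cont=2.0895 → 2.0895 [wait]  ⇒ S*(2)=94.9247
t_1: node(1,0) S=110.2846 payoff=18.7054 vs cont=22.5914 → 22.5914 [wait]  node(1,1) S=148.8630 payoff=0.0000 vs cont=6.9643 → 6.9643 [wait]  ⇒ S*(1)=-
t_0: node(0,0) S=128.1300 payoff=0.8600 vs cont=14.3897 → 14.3897 [wait]  ⇒ S*(0)=-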